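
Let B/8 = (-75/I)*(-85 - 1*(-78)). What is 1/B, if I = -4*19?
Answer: -19/1050 ≈ -0.018095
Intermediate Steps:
I = -76
B = -1050/19 (B = 8*((-75/(-76))*(-85 - 1*(-78))) = 8*((-1/76*(-75))*(-85 + 78)) = 8*((75/76)*(-7)) = 8*(-525/76) = -1050/19 ≈ -55.263)
1/B = 1/(-1050/19) = -19/1050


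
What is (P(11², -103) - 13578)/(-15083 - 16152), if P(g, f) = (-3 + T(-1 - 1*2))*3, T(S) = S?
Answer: 13596/31235 ≈ 0.43528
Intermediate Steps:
P(g, f) = -18 (P(g, f) = (-3 + (-1 - 1*2))*3 = (-3 + (-1 - 2))*3 = (-3 - 3)*3 = -6*3 = -18)
(P(11², -103) - 13578)/(-15083 - 16152) = (-18 - 13578)/(-15083 - 16152) = -13596/(-31235) = -13596*(-1/31235) = 13596/31235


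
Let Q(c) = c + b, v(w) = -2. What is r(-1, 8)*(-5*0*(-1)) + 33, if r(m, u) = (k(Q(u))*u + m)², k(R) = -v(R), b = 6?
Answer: 33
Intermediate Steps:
Q(c) = 6 + c (Q(c) = c + 6 = 6 + c)
k(R) = 2 (k(R) = -1*(-2) = 2)
r(m, u) = (m + 2*u)² (r(m, u) = (2*u + m)² = (m + 2*u)²)
r(-1, 8)*(-5*0*(-1)) + 33 = (-1 + 2*8)²*(-5*0*(-1)) + 33 = (-1 + 16)²*(0*(-1)) + 33 = 15²*0 + 33 = 225*0 + 33 = 0 + 33 = 33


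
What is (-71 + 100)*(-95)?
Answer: -2755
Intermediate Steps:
(-71 + 100)*(-95) = 29*(-95) = -2755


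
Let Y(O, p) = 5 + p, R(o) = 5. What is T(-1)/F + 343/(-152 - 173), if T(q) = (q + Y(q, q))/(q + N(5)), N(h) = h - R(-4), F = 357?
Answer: -41142/38675 ≈ -1.0638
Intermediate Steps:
N(h) = -5 + h (N(h) = h - 1*5 = h - 5 = -5 + h)
T(q) = (5 + 2*q)/q (T(q) = (q + (5 + q))/(q + (-5 + 5)) = (5 + 2*q)/(q + 0) = (5 + 2*q)/q)
T(-1)/F + 343/(-152 - 173) = (2 + 5/(-1))/357 + 343/(-152 - 173) = (2 + 5*(-1))*(1/357) + 343/(-325) = (2 - 5)*(1/357) + 343*(-1/325) = -3*1/357 - 343/325 = -1/119 - 343/325 = -41142/38675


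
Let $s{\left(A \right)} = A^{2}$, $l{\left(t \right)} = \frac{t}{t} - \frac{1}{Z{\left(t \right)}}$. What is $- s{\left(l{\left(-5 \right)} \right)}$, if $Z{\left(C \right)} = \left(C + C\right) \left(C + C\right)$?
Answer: $- \frac{9801}{10000} \approx -0.9801$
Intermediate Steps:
$Z{\left(C \right)} = 4 C^{2}$ ($Z{\left(C \right)} = 2 C 2 C = 4 C^{2}$)
$l{\left(t \right)} = 1 - \frac{1}{4 t^{2}}$ ($l{\left(t \right)} = \frac{t}{t} - \frac{1}{4 t^{2}} = 1 - \frac{1}{4 t^{2}}$)
$- s{\left(l{\left(-5 \right)} \right)} = - \left(1 - \frac{1}{4 \cdot 25}\right)^{2} = - \left(1 - \frac{1}{100}\right)^{2} = - \left(\frac{99}{100}\right)^{2} = \left(-1\right) \frac{9801}{10000} = - \frac{9801}{10000}$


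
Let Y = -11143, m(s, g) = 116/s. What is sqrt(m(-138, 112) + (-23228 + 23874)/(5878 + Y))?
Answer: 2*I*sqrt(43597190)/13455 ≈ 0.98147*I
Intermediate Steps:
sqrt(m(-138, 112) + (-23228 + 23874)/(5878 + Y)) = sqrt(116/(-138) + (-23228 + 23874)/(5878 - 11143)) = sqrt(116*(-1/138) + 646/(-5265)) = sqrt(-58/69 + 646*(-1/5265)) = sqrt(-58/69 - 646/5265) = sqrt(-116648/121095) = 2*I*sqrt(43597190)/13455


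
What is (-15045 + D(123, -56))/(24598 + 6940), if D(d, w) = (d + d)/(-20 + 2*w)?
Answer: -331031/693836 ≈ -0.47710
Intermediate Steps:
D(d, w) = 2*d/(-20 + 2*w) (D(d, w) = (2*d)/(-20 + 2*w) = 2*d/(-20 + 2*w))
(-15045 + D(123, -56))/(24598 + 6940) = (-15045 + 123/(-10 - 56))/(24598 + 6940) = (-15045 + 123/(-66))/31538 = (-15045 + 123*(-1/66))*(1/31538) = (-15045 - 41/22)*(1/31538) = -331031/22*1/31538 = -331031/693836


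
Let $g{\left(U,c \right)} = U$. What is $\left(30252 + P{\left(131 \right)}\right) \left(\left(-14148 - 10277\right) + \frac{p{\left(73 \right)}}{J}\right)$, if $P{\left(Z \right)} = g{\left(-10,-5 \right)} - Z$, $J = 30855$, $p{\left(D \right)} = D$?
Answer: $- \frac{7564217452174}{10285} \approx -7.3546 \cdot 10^{8}$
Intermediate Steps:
$P{\left(Z \right)} = -10 - Z$
$\left(30252 + P{\left(131 \right)}\right) \left(\left(-14148 - 10277\right) + \frac{p{\left(73 \right)}}{J}\right) = \left(30252 - 141\right) \left(\left(-14148 - 10277\right) + \frac{73}{30855}\right) = \left(30252 - 141\right) \left(-24425 + 73 \cdot \frac{1}{30855}\right) = \left(30252 - 141\right) \left(-24425 + \frac{73}{30855}\right) = 30111 \left(- \frac{753633302}{30855}\right) = - \frac{7564217452174}{10285}$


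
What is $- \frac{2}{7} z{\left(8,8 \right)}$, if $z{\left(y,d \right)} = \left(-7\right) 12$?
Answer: $24$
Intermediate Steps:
$z{\left(y,d \right)} = -84$
$- \frac{2}{7} z{\left(8,8 \right)} = - \frac{2}{7} \left(-84\right) = \left(-2\right) \frac{1}{7} \left(-84\right) = \left(- \frac{2}{7}\right) \left(-84\right) = 24$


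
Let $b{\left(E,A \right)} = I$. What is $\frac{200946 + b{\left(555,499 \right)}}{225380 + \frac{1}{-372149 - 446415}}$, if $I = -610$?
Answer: $\frac{163987837504}{184487954319} \approx 0.88888$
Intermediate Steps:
$b{\left(E,A \right)} = -610$
$\frac{200946 + b{\left(555,499 \right)}}{225380 + \frac{1}{-372149 - 446415}} = \frac{200946 - 610}{225380 + \frac{1}{-372149 - 446415}} = \frac{200336}{225380 + \frac{1}{-818564}} = \frac{200336}{225380 - \frac{1}{818564}} = \frac{200336}{\frac{184487954319}{818564}} = 200336 \cdot \frac{818564}{184487954319} = \frac{163987837504}{184487954319}$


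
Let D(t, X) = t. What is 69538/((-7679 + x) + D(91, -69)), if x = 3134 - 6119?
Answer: -69538/10573 ≈ -6.5769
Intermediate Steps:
x = -2985
69538/((-7679 + x) + D(91, -69)) = 69538/((-7679 - 2985) + 91) = 69538/(-10664 + 91) = 69538/(-10573) = 69538*(-1/10573) = -69538/10573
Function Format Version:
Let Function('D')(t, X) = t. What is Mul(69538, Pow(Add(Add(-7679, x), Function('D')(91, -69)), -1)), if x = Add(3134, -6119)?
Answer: Rational(-69538, 10573) ≈ -6.5769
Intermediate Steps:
x = -2985
Mul(69538, Pow(Add(Add(-7679, x), Function('D')(91, -69)), -1)) = Mul(69538, Pow(Add(Add(-7679, -2985), 91), -1)) = Mul(69538, Pow(Add(-10664, 91), -1)) = Mul(69538, Pow(-10573, -1)) = Mul(69538, Rational(-1, 10573)) = Rational(-69538, 10573)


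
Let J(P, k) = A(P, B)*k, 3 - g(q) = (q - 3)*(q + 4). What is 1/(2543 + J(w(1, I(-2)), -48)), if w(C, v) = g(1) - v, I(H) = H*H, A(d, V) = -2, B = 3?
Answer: 1/2639 ≈ 0.00037893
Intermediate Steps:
g(q) = 3 - (-3 + q)*(4 + q) (g(q) = 3 - (q - 3)*(q + 4) = 3 - (-3 + q)*(4 + q))
I(H) = H**2
w(C, v) = 13 - v (w(C, v) = (15 - 1*1 - 1*1**2) - v = (15 - 1 - 1*1) - v = (15 - 1 - 1) - v = 13 - v)
J(P, k) = -2*k
1/(2543 + J(w(1, I(-2)), -48)) = 1/(2543 - 2*(-48)) = 1/(2543 + 96) = 1/2639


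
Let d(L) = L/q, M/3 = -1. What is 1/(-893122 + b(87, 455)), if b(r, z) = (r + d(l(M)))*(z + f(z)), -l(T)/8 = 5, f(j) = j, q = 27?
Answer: -27/22013104 ≈ -1.2265e-6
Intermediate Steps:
M = -3 (M = 3*(-1) = -3)
l(T) = -40 (l(T) = -8*5 = -40)
d(L) = L/27
b(r, z) = 2*z*(-40/27 + r) (b(r, z) = (r + (1/27)*(-40))*(z + z) = (r - 40/27)*(2*z) = (-40/27 + r)*(2*z) = 2*z*(-40/27 + r))
1/(-893122 + b(87, 455)) = 1/(-893122 + (2/27)*455*(-40 + 27*87)) = 1/(-893122 + (2/27)*455*(-40 + 2349)) = 1/(-893122 + (2/27)*455*2309) = 1/(-893122 + 2101190/27) = 1/(-22013104/27) = -27/22013104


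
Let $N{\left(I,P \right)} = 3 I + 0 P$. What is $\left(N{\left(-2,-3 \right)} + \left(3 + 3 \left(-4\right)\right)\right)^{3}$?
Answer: $-3375$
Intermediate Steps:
$N{\left(I,P \right)} = 3 I$ ($N{\left(I,P \right)} = 3 I + 0 = 3 I$)
$\left(N{\left(-2,-3 \right)} + \left(3 + 3 \left(-4\right)\right)\right)^{3} = \left(3 \left(-2\right) + \left(3 + 3 \left(-4\right)\right)\right)^{3} = \left(-6 + \left(3 - 12\right)\right)^{3} = \left(-6 - 9\right)^{3} = \left(-15\right)^{3} = -3375$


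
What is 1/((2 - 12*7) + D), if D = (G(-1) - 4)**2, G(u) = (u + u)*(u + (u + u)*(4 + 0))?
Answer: 1/114 ≈ 0.0087719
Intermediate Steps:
G(u) = 18*u**2 (G(u) = (2*u)*(u + (2*u)*4) = (2*u)*(u + 8*u) = (2*u)*(9*u) = 18*u**2)
D = 196 (D = (18*(-1)**2 - 4)**2 = (18*1 - 4)**2 = (18 - 4)**2 = 14**2 = 196)
1/((2 - 12*7) + D) = 1/((2 - 12*7) + 196) = 1/((2 - 84) + 196) = 1/(-82 + 196) = 1/114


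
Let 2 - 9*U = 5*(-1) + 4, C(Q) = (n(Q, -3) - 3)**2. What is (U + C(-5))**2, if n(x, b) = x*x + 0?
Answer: 2111209/9 ≈ 2.3458e+5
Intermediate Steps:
n(x, b) = x**2 (n(x, b) = x**2 + 0 = x**2)
C(Q) = (-3 + Q**2)**2 (C(Q) = (Q**2 - 3)**2 = (-3 + Q**2)**2)
U = 1/3 (U = 2/9 - (5*(-1) + 4)/9 = 2/9 - (-5 + 4)/9 = 2/9 - 1/9*(-1) = 2/9 + 1/9 = 1/3 ≈ 0.33333)
(U + C(-5))**2 = (1/3 + (-3 + (-5)**2)**2)**2 = (1/3 + (-3 + 25)**2)**2 = (1/3 + 22**2)**2 = (1/3 + 484)**2 = (1453/3)**2 = 2111209/9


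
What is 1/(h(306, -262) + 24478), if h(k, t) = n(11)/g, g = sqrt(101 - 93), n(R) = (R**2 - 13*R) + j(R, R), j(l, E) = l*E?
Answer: 195824/4793370071 - 198*sqrt(2)/4793370071 ≈ 4.0795e-5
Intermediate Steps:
j(l, E) = E*l
n(R) = -13*R + 2*R**2 (n(R) = (R**2 - 13*R) + R*R = (R**2 - 13*R) + R**2 = -13*R + 2*R**2)
g = 2*sqrt(2) (g = sqrt(8) = 2*sqrt(2) ≈ 2.8284)
h(k, t) = 99*sqrt(2)/4 (h(k, t) = (11*(-13 + 2*11))/((2*sqrt(2))) = (11*(-13 + 22))*(sqrt(2)/4) = (11*9)*(sqrt(2)/4) = 99*(sqrt(2)/4) = 99*sqrt(2)/4)
1/(h(306, -262) + 24478) = 1/(99*sqrt(2)/4 + 24478) = 1/(24478 + 99*sqrt(2)/4)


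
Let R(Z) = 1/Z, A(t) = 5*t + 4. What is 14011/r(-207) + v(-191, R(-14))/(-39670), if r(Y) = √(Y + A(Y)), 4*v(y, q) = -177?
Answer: 177/158680 - 14011*I*√1238/1238 ≈ 0.0011155 - 398.21*I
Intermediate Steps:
A(t) = 4 + 5*t
v(y, q) = -177/4 (v(y, q) = (¼)*(-177) = -177/4)
r(Y) = √(4 + 6*Y) (r(Y) = √(Y + (4 + 5*Y)) = √(4 + 6*Y))
14011/r(-207) + v(-191, R(-14))/(-39670) = 14011/(√(4 + 6*(-207))) - 177/4/(-39670) = 14011/(√(4 - 1242)) - 177/4*(-1/39670) = 14011/(√(-1238)) + 177/158680 = 14011/((I*√1238)) + 177/158680 = 14011*(-I*√1238/1238) + 177/158680 = -14011*I*√1238/1238 + 177/158680 = 177/158680 - 14011*I*√1238/1238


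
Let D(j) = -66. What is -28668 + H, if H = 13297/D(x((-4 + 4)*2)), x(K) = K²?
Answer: -1905385/66 ≈ -28869.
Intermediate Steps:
H = -13297/66 (H = 13297/(-66) = 13297*(-1/66) = -13297/66 ≈ -201.47)
-28668 + H = -28668 - 13297/66 = -1905385/66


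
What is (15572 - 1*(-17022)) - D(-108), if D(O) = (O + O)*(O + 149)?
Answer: 41450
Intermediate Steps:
D(O) = 2*O*(149 + O) (D(O) = (2*O)*(149 + O) = 2*O*(149 + O))
(15572 - 1*(-17022)) - D(-108) = (15572 - 1*(-17022)) - 2*(-108)*(149 - 108) = (15572 + 17022) - 2*(-108)*41 = 32594 - 1*(-8856) = 32594 + 8856 = 41450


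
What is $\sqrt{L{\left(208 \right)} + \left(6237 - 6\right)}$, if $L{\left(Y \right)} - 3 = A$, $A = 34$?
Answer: $2 \sqrt{1567} \approx 79.171$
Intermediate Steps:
$L{\left(Y \right)} = 37$ ($L{\left(Y \right)} = 3 + 34 = 37$)
$\sqrt{L{\left(208 \right)} + \left(6237 - 6\right)} = \sqrt{37 + \left(6237 - 6\right)} = \sqrt{37 + 6231} = \sqrt{6268} = 2 \sqrt{1567}$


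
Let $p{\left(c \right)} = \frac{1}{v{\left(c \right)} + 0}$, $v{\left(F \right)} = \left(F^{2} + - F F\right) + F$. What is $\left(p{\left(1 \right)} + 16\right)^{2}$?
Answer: $289$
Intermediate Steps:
$v{\left(F \right)} = F$ ($v{\left(F \right)} = \left(F^{2} - F^{2}\right) + F = 0 + F = F$)
$p{\left(c \right)} = \frac{1}{c}$ ($p{\left(c \right)} = \frac{1}{c + 0} = \frac{1}{c}$)
$\left(p{\left(1 \right)} + 16\right)^{2} = \left(1^{-1} + 16\right)^{2} = \left(1 + 16\right)^{2} = 17^{2} = 289$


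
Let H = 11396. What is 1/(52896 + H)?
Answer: 1/64292 ≈ 1.5554e-5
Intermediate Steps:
1/(52896 + H) = 1/(52896 + 11396) = 1/64292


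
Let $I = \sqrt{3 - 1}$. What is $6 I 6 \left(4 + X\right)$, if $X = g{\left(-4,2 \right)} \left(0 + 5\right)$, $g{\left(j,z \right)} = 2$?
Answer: $504 \sqrt{2} \approx 712.76$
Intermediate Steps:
$I = \sqrt{2} \approx 1.4142$
$X = 10$ ($X = 2 \left(0 + 5\right) = 2 \cdot 5 = 10$)
$6 I 6 \left(4 + X\right) = 6 \sqrt{2} \cdot 6 \left(4 + 10\right) = 6 \sqrt{2} \cdot 6 \cdot 14 = 6 \sqrt{2} \cdot 84 = 504 \sqrt{2}$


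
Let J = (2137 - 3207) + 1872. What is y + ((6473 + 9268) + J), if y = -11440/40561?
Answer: 670989183/40561 ≈ 16543.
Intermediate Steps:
y = -11440/40561 (y = -11440*1/40561 = -11440/40561 ≈ -0.28204)
J = 802 (J = -1070 + 1872 = 802)
y + ((6473 + 9268) + J) = -11440/40561 + ((6473 + 9268) + 802) = -11440/40561 + (15741 + 802) = -11440/40561 + 16543 = 670989183/40561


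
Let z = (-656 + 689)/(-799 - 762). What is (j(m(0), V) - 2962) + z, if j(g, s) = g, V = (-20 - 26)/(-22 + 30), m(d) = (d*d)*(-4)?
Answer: -4623715/1561 ≈ -2962.0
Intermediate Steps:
m(d) = -4*d² (m(d) = d²*(-4) = -4*d²)
V = -23/4 (V = -46/8 = -46*⅛ = -23/4 ≈ -5.7500)
z = -33/1561 (z = 33/(-1561) = 33*(-1/1561) = -33/1561 ≈ -0.021140)
(j(m(0), V) - 2962) + z = (-4*0² - 2962) - 33/1561 = (-4*0 - 2962) - 33/1561 = (0 - 2962) - 33/1561 = -2962 - 33/1561 = -4623715/1561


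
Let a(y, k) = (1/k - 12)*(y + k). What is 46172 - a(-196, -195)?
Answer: 8088209/195 ≈ 41478.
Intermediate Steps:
a(y, k) = (-12 + 1/k)*(k + y)
46172 - a(-196, -195) = 46172 - (1 - 12*(-195) - 12*(-196) - 196/(-195)) = 46172 - (1 + 2340 + 2352 - 196*(-1/195)) = 46172 - (1 + 2340 + 2352 + 196/195) = 46172 - 1*915331/195 = 46172 - 915331/195 = 8088209/195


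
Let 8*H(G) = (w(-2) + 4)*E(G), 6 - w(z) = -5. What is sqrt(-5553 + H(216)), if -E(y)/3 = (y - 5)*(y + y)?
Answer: 3*I*sqrt(57587) ≈ 719.92*I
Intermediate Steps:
E(y) = -6*y*(-5 + y) (E(y) = -3*(y - 5)*(y + y) = -3*(-5 + y)*2*y = -6*y*(-5 + y))
w(z) = 11 (w(z) = 6 - 1*(-5) = 6 + 5 = 11)
H(G) = 45*G*(5 - G)/4 (H(G) = ((11 + 4)*(6*G*(5 - G)))/8 = (15*(6*G*(5 - G)))/8 = (90*G*(5 - G))/8 = 45*G*(5 - G)/4)
sqrt(-5553 + H(216)) = sqrt(-5553 + (45/4)*216*(5 - 1*216)) = sqrt(-5553 + (45/4)*216*(5 - 216)) = sqrt(-5553 + (45/4)*216*(-211)) = sqrt(-5553 - 512730) = sqrt(-518283) = 3*I*sqrt(57587)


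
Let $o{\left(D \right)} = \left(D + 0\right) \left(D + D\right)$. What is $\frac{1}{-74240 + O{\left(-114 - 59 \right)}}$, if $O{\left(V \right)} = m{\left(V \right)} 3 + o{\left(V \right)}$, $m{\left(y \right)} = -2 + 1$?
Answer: $- \frac{1}{14385} \approx -6.9517 \cdot 10^{-5}$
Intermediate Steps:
$m{\left(y \right)} = -1$
$o{\left(D \right)} = 2 D^{2}$ ($o{\left(D \right)} = D 2 D = 2 D^{2}$)
$O{\left(V \right)} = -3 + 2 V^{2}$ ($O{\left(V \right)} = \left(-1\right) 3 + 2 V^{2} = -3 + 2 V^{2}$)
$\frac{1}{-74240 + O{\left(-114 - 59 \right)}} = \frac{1}{-74240 - \left(3 - 2 \left(-114 - 59\right)^{2}\right)} = \frac{1}{-74240 - \left(3 - 2 \left(-173\right)^{2}\right)} = \frac{1}{-74240 + \left(-3 + 2 \cdot 29929\right)} = \frac{1}{-74240 + \left(-3 + 59858\right)} = \frac{1}{-74240 + 59855} = \frac{1}{-14385} = - \frac{1}{14385}$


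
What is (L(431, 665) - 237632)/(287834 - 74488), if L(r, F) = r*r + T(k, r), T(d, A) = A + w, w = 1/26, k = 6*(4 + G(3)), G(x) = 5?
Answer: -1337439/5546996 ≈ -0.24111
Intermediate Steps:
k = 54 (k = 6*(4 + 5) = 6*9 = 54)
w = 1/26 ≈ 0.038462
T(d, A) = 1/26 + A (T(d, A) = A + 1/26 = 1/26 + A)
L(r, F) = 1/26 + r + r**2 (L(r, F) = r*r + (1/26 + r) = r**2 + (1/26 + r) = 1/26 + r + r**2)
(L(431, 665) - 237632)/(287834 - 74488) = ((1/26 + 431 + 431**2) - 237632)/(287834 - 74488) = ((1/26 + 431 + 185761) - 237632)/213346 = (4840993/26 - 237632)*(1/213346) = -1337439/26*1/213346 = -1337439/5546996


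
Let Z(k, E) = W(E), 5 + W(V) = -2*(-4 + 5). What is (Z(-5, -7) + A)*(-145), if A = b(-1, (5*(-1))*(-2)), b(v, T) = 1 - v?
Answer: 725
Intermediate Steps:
W(V) = -7 (W(V) = -5 - 2*(-4 + 5) = -5 - 2*1 = -5 - 2 = -7)
Z(k, E) = -7
A = 2 (A = 1 - 1*(-1) = 1 + 1 = 2)
(Z(-5, -7) + A)*(-145) = (-7 + 2)*(-145) = -5*(-145) = 725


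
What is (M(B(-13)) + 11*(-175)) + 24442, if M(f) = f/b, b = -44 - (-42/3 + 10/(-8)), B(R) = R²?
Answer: 2588779/115 ≈ 22511.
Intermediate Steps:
b = -115/4 (b = -44 - (-42*⅓ + 10*(-⅛)) = -44 - (-14 - 5/4) = -44 - 1*(-61/4) = -44 + 61/4 = -115/4 ≈ -28.750)
M(f) = -4*f/115 (M(f) = f/(-115/4) = f*(-4/115) = -4*f/115)
(M(B(-13)) + 11*(-175)) + 24442 = (-4/115*(-13)² + 11*(-175)) + 24442 = (-4/115*169 - 1925) + 24442 = (-676/115 - 1925) + 24442 = -222051/115 + 24442 = 2588779/115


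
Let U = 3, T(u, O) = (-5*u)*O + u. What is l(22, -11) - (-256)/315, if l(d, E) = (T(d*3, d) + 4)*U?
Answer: -6794294/315 ≈ -21569.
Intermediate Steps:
T(u, O) = u - 5*O*u (T(u, O) = -5*O*u + u = u - 5*O*u)
l(d, E) = 12 + 9*d*(1 - 5*d) (l(d, E) = ((d*3)*(1 - 5*d) + 4)*3 = ((3*d)*(1 - 5*d) + 4)*3 = (3*d*(1 - 5*d) + 4)*3 = (4 + 3*d*(1 - 5*d))*3 = 12 + 9*d*(1 - 5*d))
l(22, -11) - (-256)/315 = (12 - 45*22² + 9*22) - (-256)/315 = (12 - 45*484 + 198) - (-256)/315 = (12 - 21780 + 198) - 1*(-256/315) = -21570 + 256/315 = -6794294/315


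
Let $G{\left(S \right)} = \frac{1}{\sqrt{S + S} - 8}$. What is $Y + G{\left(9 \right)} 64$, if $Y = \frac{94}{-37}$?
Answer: $- \frac{11634}{851} - \frac{96 \sqrt{2}}{23} \approx -19.574$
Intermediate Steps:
$G{\left(S \right)} = \frac{1}{-8 + \sqrt{2} \sqrt{S}}$ ($G{\left(S \right)} = \frac{1}{\sqrt{2 S} - 8} = \frac{1}{\sqrt{2} \sqrt{S} - 8} = \frac{1}{-8 + \sqrt{2} \sqrt{S}}$)
$Y = - \frac{94}{37}$ ($Y = 94 \left(- \frac{1}{37}\right) = - \frac{94}{37} \approx -2.5405$)
$Y + G{\left(9 \right)} 64 = - \frac{94}{37} + \frac{1}{-8 + \sqrt{2} \sqrt{9}} \cdot 64 = - \frac{94}{37} + \frac{1}{-8 + \sqrt{2} \cdot 3} \cdot 64 = - \frac{94}{37} + \frac{1}{-8 + 3 \sqrt{2}} \cdot 64 = - \frac{94}{37} + \frac{64}{-8 + 3 \sqrt{2}}$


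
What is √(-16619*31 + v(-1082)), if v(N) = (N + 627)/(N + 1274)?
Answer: I*√296750229/24 ≈ 717.77*I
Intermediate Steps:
v(N) = (627 + N)/(1274 + N)
√(-16619*31 + v(-1082)) = √(-16619*31 + (627 - 1082)/(1274 - 1082)) = √(-515189 - 455/192) = √(-98916743/192) = I*√296750229/24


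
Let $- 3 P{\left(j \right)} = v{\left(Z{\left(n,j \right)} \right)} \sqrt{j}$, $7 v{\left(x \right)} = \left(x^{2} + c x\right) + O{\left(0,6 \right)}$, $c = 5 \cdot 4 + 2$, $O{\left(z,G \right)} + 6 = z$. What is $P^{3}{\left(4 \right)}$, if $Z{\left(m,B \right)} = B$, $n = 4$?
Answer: $- \frac{21952}{27} \approx -813.04$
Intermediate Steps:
$O{\left(z,G \right)} = -6 + z$
$c = 22$ ($c = 20 + 2 = 22$)
$v{\left(x \right)} = - \frac{6}{7} + \frac{x^{2}}{7} + \frac{22 x}{7}$ ($v{\left(x \right)} = \frac{\left(x^{2} + 22 x\right) + \left(-6 + 0\right)}{7} = \frac{\left(x^{2} + 22 x\right) - 6}{7} = \frac{-6 + x^{2} + 22 x}{7} = - \frac{6}{7} + \frac{x^{2}}{7} + \frac{22 x}{7}$)
$P{\left(j \right)} = - \frac{\sqrt{j} \left(- \frac{6}{7} + \frac{j^{2}}{7} + \frac{22 j}{7}\right)}{3}$ ($P{\left(j \right)} = - \frac{\left(- \frac{6}{7} + \frac{j^{2}}{7} + \frac{22 j}{7}\right) \sqrt{j}}{3} = - \frac{\sqrt{j} \left(- \frac{6}{7} + \frac{j^{2}}{7} + \frac{22 j}{7}\right)}{3}$)
$P^{3}{\left(4 \right)} = \left(\frac{\sqrt{4} \left(6 - 4^{2} - 88\right)}{21}\right)^{3} = \left(\frac{1}{21} \cdot 2 \left(6 - 16 - 88\right)\right)^{3} = \left(\frac{1}{21} \cdot 2 \left(-98\right)\right)^{3} = \left(- \frac{28}{3}\right)^{3} = - \frac{21952}{27}$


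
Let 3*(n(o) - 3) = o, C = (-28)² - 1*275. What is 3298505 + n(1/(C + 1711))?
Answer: 21968063281/6660 ≈ 3.2985e+6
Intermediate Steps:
C = 509 (C = 784 - 275 = 509)
n(o) = 3 + o/3
3298505 + n(1/(C + 1711)) = 3298505 + (3 + 1/(3*(509 + 1711))) = 3298505 + (3 + (⅓)/2220) = 3298505 + (3 + (⅓)*(1/2220)) = 3298505 + (3 + 1/6660) = 3298505 + 19981/6660 = 21968063281/6660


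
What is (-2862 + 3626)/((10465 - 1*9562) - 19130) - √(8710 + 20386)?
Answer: -764/18227 - 2*√7274 ≈ -170.62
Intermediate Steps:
(-2862 + 3626)/((10465 - 1*9562) - 19130) - √(8710 + 20386) = 764/((10465 - 9562) - 19130) - √29096 = 764/(903 - 19130) - 2*√7274 = 764/(-18227) - 2*√7274 = 764*(-1/18227) - 2*√7274 = -764/18227 - 2*√7274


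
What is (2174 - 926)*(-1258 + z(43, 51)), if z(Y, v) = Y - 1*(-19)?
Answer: -1492608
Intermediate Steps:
z(Y, v) = 19 + Y (z(Y, v) = Y + 19 = 19 + Y)
(2174 - 926)*(-1258 + z(43, 51)) = (2174 - 926)*(-1258 + (19 + 43)) = 1248*(-1258 + 62) = 1248*(-1196) = -1492608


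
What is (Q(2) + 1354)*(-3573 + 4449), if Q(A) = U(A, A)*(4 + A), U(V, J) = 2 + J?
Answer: 1207128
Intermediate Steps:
Q(A) = (2 + A)*(4 + A)
(Q(2) + 1354)*(-3573 + 4449) = ((2 + 2)*(4 + 2) + 1354)*(-3573 + 4449) = (4*6 + 1354)*876 = (24 + 1354)*876 = 1378*876 = 1207128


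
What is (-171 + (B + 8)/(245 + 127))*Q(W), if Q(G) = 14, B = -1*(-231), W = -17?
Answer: -443611/186 ≈ -2385.0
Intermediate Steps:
B = 231
(-171 + (B + 8)/(245 + 127))*Q(W) = (-171 + (231 + 8)/(245 + 127))*14 = (-171 + 239/372)*14 = -63373/372*14 = -443611/186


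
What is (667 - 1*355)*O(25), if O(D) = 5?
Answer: 1560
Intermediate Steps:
(667 - 1*355)*O(25) = (667 - 1*355)*5 = (667 - 355)*5 = 312*5 = 1560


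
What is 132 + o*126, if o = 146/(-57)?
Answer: -3624/19 ≈ -190.74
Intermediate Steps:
o = -146/57 (o = 146*(-1/57) = -146/57 ≈ -2.5614)
132 + o*126 = 132 - 146/57*126 = 132 - 6132/19 = -3624/19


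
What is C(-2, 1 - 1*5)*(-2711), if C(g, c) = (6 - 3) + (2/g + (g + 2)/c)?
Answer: -5422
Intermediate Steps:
C(g, c) = 3 + 2/g + (2 + g)/c (C(g, c) = 3 + (2/g + (2 + g)/c) = 3 + 2/g + (2 + g)/c)
C(-2, 1 - 1*5)*(-2711) = (3 + 2/(1 - 1*5) + 2/(-2) - 2/(1 - 1*5))*(-2711) = (3 + 2/(1 - 5) + 2*(-½) - 2/(1 - 5))*(-2711) = (3 + 2/(-4) - 1 - 2/(-4))*(-2711) = (3 + 2*(-¼) - 1 - 2*(-¼))*(-2711) = (3 - ½ - 1 + ½)*(-2711) = 2*(-2711) = -5422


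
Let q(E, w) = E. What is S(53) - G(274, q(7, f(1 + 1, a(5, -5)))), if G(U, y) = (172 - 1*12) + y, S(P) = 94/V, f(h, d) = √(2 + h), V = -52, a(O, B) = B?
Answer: -4389/26 ≈ -168.81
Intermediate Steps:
S(P) = -47/26 (S(P) = 94/(-52) = 94*(-1/52) = -47/26)
G(U, y) = 160 + y (G(U, y) = (172 - 12) + y = 160 + y)
S(53) - G(274, q(7, f(1 + 1, a(5, -5)))) = -47/26 - (160 + 7) = -47/26 - 1*167 = -47/26 - 167 = -4389/26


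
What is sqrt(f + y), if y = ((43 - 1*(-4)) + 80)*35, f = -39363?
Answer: I*sqrt(34918) ≈ 186.86*I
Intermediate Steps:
y = 4445 (y = ((43 + 4) + 80)*35 = (47 + 80)*35 = 127*35 = 4445)
sqrt(f + y) = sqrt(-39363 + 4445) = sqrt(-34918) = I*sqrt(34918)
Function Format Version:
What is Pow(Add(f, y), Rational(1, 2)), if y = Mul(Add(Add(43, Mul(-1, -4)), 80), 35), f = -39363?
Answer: Mul(I, Pow(34918, Rational(1, 2))) ≈ Mul(186.86, I)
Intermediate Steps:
y = 4445 (y = Mul(Add(Add(43, 4), 80), 35) = Mul(Add(47, 80), 35) = Mul(127, 35) = 4445)
Pow(Add(f, y), Rational(1, 2)) = Pow(Add(-39363, 4445), Rational(1, 2)) = Pow(-34918, Rational(1, 2)) = Mul(I, Pow(34918, Rational(1, 2)))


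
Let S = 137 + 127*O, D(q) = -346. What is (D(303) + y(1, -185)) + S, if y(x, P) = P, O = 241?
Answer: 30213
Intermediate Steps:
S = 30744 (S = 137 + 127*241 = 137 + 30607 = 30744)
(D(303) + y(1, -185)) + S = (-346 - 185) + 30744 = -531 + 30744 = 30213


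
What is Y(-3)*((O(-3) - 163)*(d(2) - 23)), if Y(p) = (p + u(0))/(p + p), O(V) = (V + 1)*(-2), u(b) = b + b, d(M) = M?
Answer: 3339/2 ≈ 1669.5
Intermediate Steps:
u(b) = 2*b
O(V) = -2 - 2*V (O(V) = (1 + V)*(-2) = -2 - 2*V)
Y(p) = 1/2 (Y(p) = (p + 2*0)/(p + p) = (p + 0)/((2*p)) = p*(1/(2*p)) = 1/2)
Y(-3)*((O(-3) - 163)*(d(2) - 23)) = (((-2 - 2*(-3)) - 163)*(2 - 23))/2 = (((-2 + 6) - 163)*(-21))/2 = ((4 - 163)*(-21))/2 = (-159*(-21))/2 = (1/2)*3339 = 3339/2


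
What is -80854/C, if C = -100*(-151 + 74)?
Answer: -40427/3850 ≈ -10.501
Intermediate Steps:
C = 7700 (C = -100*(-77) = 7700)
-80854/C = -80854/7700 = -80854*1/7700 = -40427/3850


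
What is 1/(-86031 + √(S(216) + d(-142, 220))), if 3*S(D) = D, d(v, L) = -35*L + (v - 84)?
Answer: -2607/224283055 - I*√7854/7401340815 ≈ -1.1624e-5 - 1.1974e-8*I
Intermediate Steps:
d(v, L) = -84 + v - 35*L (d(v, L) = -35*L + (-84 + v) = -84 + v - 35*L)
S(D) = D/3
1/(-86031 + √(S(216) + d(-142, 220))) = 1/(-86031 + √((⅓)*216 + (-84 - 142 - 35*220))) = 1/(-86031 + √(72 + (-84 - 142 - 7700))) = 1/(-86031 + √(72 - 7926)) = 1/(-86031 + √(-7854)) = 1/(-86031 + I*√7854)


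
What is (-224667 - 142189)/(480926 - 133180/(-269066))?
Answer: -12338559562/16175121037 ≈ -0.76281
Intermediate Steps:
(-224667 - 142189)/(480926 - 133180/(-269066)) = -366856/(480926 - 133180*(-1/269066)) = -366856/(480926 + 66590/134533) = -366856/64700484148/134533 = -366856*134533/64700484148 = -12338559562/16175121037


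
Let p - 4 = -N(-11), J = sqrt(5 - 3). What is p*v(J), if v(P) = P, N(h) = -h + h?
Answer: 4*sqrt(2) ≈ 5.6569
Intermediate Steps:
J = sqrt(2) ≈ 1.4142
N(h) = 0
p = 4 (p = 4 - 1*0 = 4 + 0 = 4)
p*v(J) = 4*sqrt(2)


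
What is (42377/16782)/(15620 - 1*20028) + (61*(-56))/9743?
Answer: -253111670407/720738970608 ≈ -0.35118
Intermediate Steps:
(42377/16782)/(15620 - 1*20028) + (61*(-56))/9743 = (42377*(1/16782))/(15620 - 20028) - 3416*1/9743 = (42377/16782)/(-4408) - 3416/9743 = (42377/16782)*(-1/4408) - 3416/9743 = -42377/73975056 - 3416/9743 = -253111670407/720738970608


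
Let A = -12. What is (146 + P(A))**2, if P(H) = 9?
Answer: 24025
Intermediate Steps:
(146 + P(A))**2 = (146 + 9)**2 = 155**2 = 24025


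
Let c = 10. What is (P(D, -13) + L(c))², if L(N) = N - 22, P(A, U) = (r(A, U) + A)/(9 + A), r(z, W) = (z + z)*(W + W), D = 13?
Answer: 859329/484 ≈ 1775.5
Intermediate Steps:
r(z, W) = 4*W*z (r(z, W) = (2*z)*(2*W) = 4*W*z)
P(A, U) = (A + 4*A*U)/(9 + A) (P(A, U) = (4*U*A + A)/(9 + A) = (4*A*U + A)/(9 + A) = (A + 4*A*U)/(9 + A))
L(N) = -22 + N
(P(D, -13) + L(c))² = (13*(1 + 4*(-13))/(9 + 13) + (-22 + 10))² = (13*(1 - 52)/22 - 12)² = (13*(1/22)*(-51) - 12)² = (-663/22 - 12)² = (-927/22)² = 859329/484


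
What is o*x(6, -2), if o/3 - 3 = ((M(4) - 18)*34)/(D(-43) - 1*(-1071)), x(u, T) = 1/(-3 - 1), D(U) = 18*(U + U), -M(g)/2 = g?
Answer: -2315/636 ≈ -3.6399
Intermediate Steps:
M(g) = -2*g
D(U) = 36*U (D(U) = 18*(2*U) = 36*U)
x(u, T) = -¼ (x(u, T) = 1/(-4) = -¼)
o = 2315/159 (o = 9 + 3*(((-2*4 - 18)*34)/(36*(-43) - 1*(-1071))) = 9 + 3*(((-8 - 18)*34)/(-1548 + 1071)) = 9 + 3*(-26*34/(-477)) = 9 + 3*(-884*(-1/477)) = 9 + 3*(884/477) = 9 + 884/159 = 2315/159 ≈ 14.560)
o*x(6, -2) = (2315/159)*(-¼) = -2315/636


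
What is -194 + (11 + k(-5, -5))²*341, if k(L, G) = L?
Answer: 12082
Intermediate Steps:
-194 + (11 + k(-5, -5))²*341 = -194 + (11 - 5)²*341 = -194 + 6²*341 = -194 + 36*341 = -194 + 12276 = 12082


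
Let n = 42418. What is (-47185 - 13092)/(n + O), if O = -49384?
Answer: 60277/6966 ≈ 8.6530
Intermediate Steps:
(-47185 - 13092)/(n + O) = (-47185 - 13092)/(42418 - 49384) = -60277/(-6966) = -60277*(-1/6966) = 60277/6966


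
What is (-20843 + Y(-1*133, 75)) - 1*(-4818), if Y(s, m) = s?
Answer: -16158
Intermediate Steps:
(-20843 + Y(-1*133, 75)) - 1*(-4818) = (-20843 - 1*133) - 1*(-4818) = (-20843 - 133) + 4818 = -20976 + 4818 = -16158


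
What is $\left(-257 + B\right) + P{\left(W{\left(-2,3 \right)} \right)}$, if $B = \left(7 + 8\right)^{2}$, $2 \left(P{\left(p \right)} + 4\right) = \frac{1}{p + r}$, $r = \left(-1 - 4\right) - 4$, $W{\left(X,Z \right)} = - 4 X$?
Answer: $- \frac{73}{2} \approx -36.5$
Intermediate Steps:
$r = -9$ ($r = -5 - 4 = -9$)
$P{\left(p \right)} = -4 + \frac{1}{2 \left(-9 + p\right)}$ ($P{\left(p \right)} = -4 + \frac{1}{2 \left(p - 9\right)} = -4 + \frac{1}{2 \left(-9 + p\right)}$)
$B = 225$ ($B = 15^{2} = 225$)
$\left(-257 + B\right) + P{\left(W{\left(-2,3 \right)} \right)} = \left(-257 + 225\right) + \frac{73 - 8 \left(\left(-4\right) \left(-2\right)\right)}{2 \left(-9 - -8\right)} = -32 + \frac{73 - 64}{2 \left(-9 + 8\right)} = -32 + \frac{73 - 64}{2 \left(-1\right)} = -32 + \frac{1}{2} \left(-1\right) 9 = -32 - \frac{9}{2} = - \frac{73}{2}$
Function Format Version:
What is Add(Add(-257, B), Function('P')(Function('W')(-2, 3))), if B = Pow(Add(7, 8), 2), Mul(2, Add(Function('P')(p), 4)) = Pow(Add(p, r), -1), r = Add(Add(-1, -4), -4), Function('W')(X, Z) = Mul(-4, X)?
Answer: Rational(-73, 2) ≈ -36.500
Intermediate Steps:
r = -9 (r = Add(-5, -4) = -9)
Function('P')(p) = Add(-4, Mul(Rational(1, 2), Pow(Add(-9, p), -1))) (Function('P')(p) = Add(-4, Mul(Rational(1, 2), Pow(Add(p, -9), -1))) = Add(-4, Mul(Rational(1, 2), Pow(Add(-9, p), -1))))
B = 225 (B = Pow(15, 2) = 225)
Add(Add(-257, B), Function('P')(Function('W')(-2, 3))) = Add(Add(-257, 225), Mul(Rational(1, 2), Pow(Add(-9, Mul(-4, -2)), -1), Add(73, Mul(-8, Mul(-4, -2))))) = Add(-32, Mul(Rational(1, 2), Pow(Add(-9, 8), -1), Add(73, Mul(-8, 8)))) = Add(-32, Mul(Rational(1, 2), Pow(-1, -1), Add(73, -64))) = Add(-32, Mul(Rational(1, 2), -1, 9)) = Add(-32, Rational(-9, 2)) = Rational(-73, 2)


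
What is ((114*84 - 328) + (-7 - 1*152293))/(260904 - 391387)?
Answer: 143052/130483 ≈ 1.0963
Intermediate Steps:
((114*84 - 328) + (-7 - 1*152293))/(260904 - 391387) = ((9576 - 328) + (-7 - 152293))/(-130483) = (9248 - 152300)*(-1/130483) = -143052*(-1/130483) = 143052/130483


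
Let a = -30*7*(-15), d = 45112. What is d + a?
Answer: 48262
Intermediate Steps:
a = 3150 (a = -210*(-15) = -1*(-3150) = 3150)
d + a = 45112 + 3150 = 48262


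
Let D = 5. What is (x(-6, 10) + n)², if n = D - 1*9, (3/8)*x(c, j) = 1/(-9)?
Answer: 13456/729 ≈ 18.458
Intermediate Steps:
x(c, j) = -8/27 (x(c, j) = (8/3)/(-9) = (8/3)*(-⅑) = -8/27)
n = -4 (n = 5 - 1*9 = 5 - 9 = -4)
(x(-6, 10) + n)² = (-8/27 - 4)² = (-116/27)² = 13456/729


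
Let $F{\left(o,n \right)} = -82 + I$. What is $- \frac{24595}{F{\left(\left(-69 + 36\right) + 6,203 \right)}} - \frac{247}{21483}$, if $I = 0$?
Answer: $\frac{528354131}{1761606} \approx 299.93$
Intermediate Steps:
$F{\left(o,n \right)} = -82$ ($F{\left(o,n \right)} = -82 + 0 = -82$)
$- \frac{24595}{F{\left(\left(-69 + 36\right) + 6,203 \right)}} - \frac{247}{21483} = - \frac{24595}{-82} - \frac{247}{21483} = \left(-24595\right) \left(- \frac{1}{82}\right) - \frac{247}{21483} = \frac{24595}{82} - \frac{247}{21483} = \frac{528354131}{1761606}$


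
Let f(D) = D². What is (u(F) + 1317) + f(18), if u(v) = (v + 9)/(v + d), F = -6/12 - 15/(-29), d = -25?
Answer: 2377286/1449 ≈ 1640.6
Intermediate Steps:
F = 1/58 (F = -6*1/12 - 15*(-1/29) = -½ + 15/29 = 1/58 ≈ 0.017241)
u(v) = (9 + v)/(-25 + v) (u(v) = (v + 9)/(v - 25) = (9 + v)/(-25 + v))
(u(F) + 1317) + f(18) = ((9 + 1/58)/(-25 + 1/58) + 1317) + 18² = ((523/58)/(-1449/58) + 1317) + 324 = (-58/1449*523/58 + 1317) + 324 = (-523/1449 + 1317) + 324 = 1907810/1449 + 324 = 2377286/1449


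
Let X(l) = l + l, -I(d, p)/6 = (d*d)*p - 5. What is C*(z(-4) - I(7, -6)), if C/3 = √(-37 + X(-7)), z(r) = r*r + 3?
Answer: -5325*I*√51 ≈ -38028.0*I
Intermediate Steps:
I(d, p) = 30 - 6*p*d² (I(d, p) = -6*((d*d)*p - 5) = -6*(d²*p - 5) = -6*(p*d² - 5) = -6*(-5 + p*d²) = 30 - 6*p*d²)
X(l) = 2*l
z(r) = 3 + r² (z(r) = r² + 3 = 3 + r²)
C = 3*I*√51 (C = 3*√(-37 + 2*(-7)) = 3*√(-37 - 14) = 3*√(-51) = 3*(I*√51) = 3*I*√51 ≈ 21.424*I)
C*(z(-4) - I(7, -6)) = (3*I*√51)*((3 + (-4)²) - (30 - 6*(-6)*7²)) = (3*I*√51)*((3 + 16) - (30 - 6*(-6)*49)) = (3*I*√51)*(19 - (30 + 1764)) = (3*I*√51)*(19 - 1*1794) = (3*I*√51)*(19 - 1794) = (3*I*√51)*(-1775) = -5325*I*√51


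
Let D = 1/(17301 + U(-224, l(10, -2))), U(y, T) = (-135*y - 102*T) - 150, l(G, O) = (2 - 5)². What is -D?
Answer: -1/46473 ≈ -2.1518e-5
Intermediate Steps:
l(G, O) = 9 (l(G, O) = (-3)² = 9)
U(y, T) = -150 - 135*y - 102*T
D = 1/46473 (D = 1/(17301 + (-150 - 135*(-224) - 102*9)) = 1/(17301 + (-150 + 30240 - 918)) = 1/(17301 + 29172) = 1/46473 ≈ 2.1518e-5)
-D = -1*1/46473 = -1/46473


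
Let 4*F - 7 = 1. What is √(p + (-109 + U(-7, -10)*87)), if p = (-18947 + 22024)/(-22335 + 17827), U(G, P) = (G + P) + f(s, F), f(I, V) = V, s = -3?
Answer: I*√146679947/322 ≈ 37.612*I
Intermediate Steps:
F = 2 (F = 7/4 + (¼)*1 = 7/4 + ¼ = 2)
U(G, P) = 2 + G + P (U(G, P) = (G + P) + 2 = 2 + G + P)
p = -3077/4508 (p = 3077/(-4508) = 3077*(-1/4508) = -3077/4508 ≈ -0.68256)
√(p + (-109 + U(-7, -10)*87)) = √(-3077/4508 + (-109 + (2 - 7 - 10)*87)) = √(-3077/4508 + (-109 - 15*87)) = √(-3077/4508 + (-109 - 1305)) = √(-3077/4508 - 1414) = √(-6377389/4508) = I*√146679947/322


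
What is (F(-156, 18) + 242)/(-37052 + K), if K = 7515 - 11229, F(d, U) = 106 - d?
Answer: -252/20383 ≈ -0.012363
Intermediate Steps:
K = -3714
(F(-156, 18) + 242)/(-37052 + K) = ((106 - 1*(-156)) + 242)/(-37052 - 3714) = ((106 + 156) + 242)/(-40766) = (262 + 242)*(-1/40766) = 504*(-1/40766) = -252/20383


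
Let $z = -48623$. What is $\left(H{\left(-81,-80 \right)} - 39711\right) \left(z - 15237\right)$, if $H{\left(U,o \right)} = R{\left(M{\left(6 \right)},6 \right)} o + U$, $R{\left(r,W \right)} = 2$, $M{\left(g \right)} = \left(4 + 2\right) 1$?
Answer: $2551334720$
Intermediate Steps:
$M{\left(g \right)} = 6$ ($M{\left(g \right)} = 6 \cdot 1 = 6$)
$H{\left(U,o \right)} = U + 2 o$ ($H{\left(U,o \right)} = 2 o + U = U + 2 o$)
$\left(H{\left(-81,-80 \right)} - 39711\right) \left(z - 15237\right) = \left(\left(-81 + 2 \left(-80\right)\right) - 39711\right) \left(-48623 - 15237\right) = \left(\left(-81 - 160\right) - 39711\right) \left(-63860\right) = \left(-241 - 39711\right) \left(-63860\right) = \left(-39952\right) \left(-63860\right) = 2551334720$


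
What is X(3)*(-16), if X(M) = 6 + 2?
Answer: -128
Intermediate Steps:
X(M) = 8
X(3)*(-16) = 8*(-16) = -128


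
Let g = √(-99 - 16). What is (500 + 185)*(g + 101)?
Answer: 69185 + 685*I*√115 ≈ 69185.0 + 7345.8*I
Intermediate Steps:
g = I*√115 (g = √(-115) = I*√115 ≈ 10.724*I)
(500 + 185)*(g + 101) = (500 + 185)*(I*√115 + 101) = 685*(101 + I*√115) = 69185 + 685*I*√115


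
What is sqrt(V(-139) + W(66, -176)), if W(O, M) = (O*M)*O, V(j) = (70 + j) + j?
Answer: 4*I*sqrt(47929) ≈ 875.71*I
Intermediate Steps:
V(j) = 70 + 2*j
W(O, M) = M*O**2 (W(O, M) = (M*O)*O = M*O**2)
sqrt(V(-139) + W(66, -176)) = sqrt((70 + 2*(-139)) - 176*66**2) = sqrt((70 - 278) - 176*4356) = sqrt(-208 - 766656) = sqrt(-766864) = 4*I*sqrt(47929)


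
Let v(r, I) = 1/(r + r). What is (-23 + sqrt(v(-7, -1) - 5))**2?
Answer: (322 - I*sqrt(994))**2/196 ≈ 523.93 - 103.59*I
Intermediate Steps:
v(r, I) = 1/(2*r)
(-23 + sqrt(v(-7, -1) - 5))**2 = (-23 + sqrt((1/2)/(-7) - 5))**2 = (-23 + sqrt((1/2)*(-1/7) - 5))**2 = (-23 + sqrt(-1/14 - 5))**2 = (-23 + sqrt(-71/14))**2 = (-23 + I*sqrt(994)/14)**2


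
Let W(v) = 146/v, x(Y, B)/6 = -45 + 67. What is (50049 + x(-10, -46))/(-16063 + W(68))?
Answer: -568718/182023 ≈ -3.1244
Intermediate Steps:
x(Y, B) = 132 (x(Y, B) = 6*(-45 + 67) = 6*22 = 132)
(50049 + x(-10, -46))/(-16063 + W(68)) = (50049 + 132)/(-16063 + 146/68) = 50181/(-16063 + 146*(1/68)) = 50181/(-16063 + 73/34) = 50181/(-546069/34) = 50181*(-34/546069) = -568718/182023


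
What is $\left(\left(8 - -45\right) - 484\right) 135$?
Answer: $-58185$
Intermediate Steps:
$\left(\left(8 - -45\right) - 484\right) 135 = \left(\left(8 + 45\right) - 484\right) 135 = \left(53 - 484\right) 135 = \left(-431\right) 135 = -58185$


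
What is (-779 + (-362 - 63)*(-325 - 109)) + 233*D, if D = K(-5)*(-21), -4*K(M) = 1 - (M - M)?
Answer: 739577/4 ≈ 1.8489e+5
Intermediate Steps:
K(M) = -1/4 (K(M) = -(1 - (M - M))/4 = -(1 - 1*0)/4 = -(1 + 0)/4 = -1/4*1 = -1/4)
D = 21/4 (D = -1/4*(-21) = 21/4 ≈ 5.2500)
(-779 + (-362 - 63)*(-325 - 109)) + 233*D = (-779 + (-362 - 63)*(-325 - 109)) + 233*(21/4) = (-779 - 425*(-434)) + 4893/4 = (-779 + 184450) + 4893/4 = 183671 + 4893/4 = 739577/4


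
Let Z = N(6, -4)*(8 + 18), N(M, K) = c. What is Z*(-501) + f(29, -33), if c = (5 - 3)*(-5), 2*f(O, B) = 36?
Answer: 130278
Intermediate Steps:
f(O, B) = 18 (f(O, B) = (½)*36 = 18)
c = -10 (c = 2*(-5) = -10)
N(M, K) = -10
Z = -260 (Z = -10*(8 + 18) = -10*26 = -260)
Z*(-501) + f(29, -33) = -260*(-501) + 18 = 130260 + 18 = 130278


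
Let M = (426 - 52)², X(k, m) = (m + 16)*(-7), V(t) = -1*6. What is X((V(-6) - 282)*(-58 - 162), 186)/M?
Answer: -707/69938 ≈ -0.010109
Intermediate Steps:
V(t) = -6
X(k, m) = -112 - 7*m (X(k, m) = (16 + m)*(-7) = -112 - 7*m)
M = 139876 (M = 374² = 139876)
X((V(-6) - 282)*(-58 - 162), 186)/M = (-112 - 7*186)/139876 = (-112 - 1302)*(1/139876) = -1414*1/139876 = -707/69938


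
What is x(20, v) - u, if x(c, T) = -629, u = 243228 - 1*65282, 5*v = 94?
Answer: -178575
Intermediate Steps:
v = 94/5 (v = (⅕)*94 = 94/5 ≈ 18.800)
u = 177946 (u = 243228 - 65282 = 177946)
x(20, v) - u = -629 - 1*177946 = -629 - 177946 = -178575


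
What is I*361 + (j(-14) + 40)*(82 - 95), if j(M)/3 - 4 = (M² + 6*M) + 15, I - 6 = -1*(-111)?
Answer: 36608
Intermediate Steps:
I = 117 (I = 6 - 1*(-111) = 6 + 111 = 117)
j(M) = 57 + 3*M² + 18*M (j(M) = 12 + 3*((M² + 6*M) + 15) = 12 + 3*(15 + M² + 6*M) = 12 + (45 + 3*M² + 18*M) = 57 + 3*M² + 18*M)
I*361 + (j(-14) + 40)*(82 - 95) = 117*361 + ((57 + 3*(-14)² + 18*(-14)) + 40)*(82 - 95) = 42237 + ((57 + 3*196 - 252) + 40)*(-13) = 42237 + ((57 + 588 - 252) + 40)*(-13) = 42237 + (393 + 40)*(-13) = 42237 + 433*(-13) = 42237 - 5629 = 36608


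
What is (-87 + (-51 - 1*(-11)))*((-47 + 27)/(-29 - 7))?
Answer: -635/9 ≈ -70.556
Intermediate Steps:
(-87 + (-51 - 1*(-11)))*((-47 + 27)/(-29 - 7)) = (-87 + (-51 + 11))*(-20/(-36)) = (-87 - 40)*(-20*(-1/36)) = -127*5/9 = -635/9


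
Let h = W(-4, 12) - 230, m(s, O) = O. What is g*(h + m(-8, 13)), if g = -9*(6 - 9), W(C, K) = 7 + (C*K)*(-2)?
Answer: -3078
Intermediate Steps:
W(C, K) = 7 - 2*C*K
h = -127 (h = (7 - 2*(-4)*12) - 230 = (7 + 96) - 230 = 103 - 230 = -127)
g = 27 (g = -9*(-3) = 27)
g*(h + m(-8, 13)) = 27*(-127 + 13) = 27*(-114) = -3078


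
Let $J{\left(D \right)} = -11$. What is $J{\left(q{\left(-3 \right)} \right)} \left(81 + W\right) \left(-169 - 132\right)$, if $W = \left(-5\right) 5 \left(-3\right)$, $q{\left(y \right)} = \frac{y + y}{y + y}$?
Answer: $516516$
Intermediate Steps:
$q{\left(y \right)} = 1$ ($q{\left(y \right)} = \frac{2 y}{2 y} = 2 y \frac{1}{2 y} = 1$)
$W = 75$ ($W = \left(-25\right) \left(-3\right) = 75$)
$J{\left(q{\left(-3 \right)} \right)} \left(81 + W\right) \left(-169 - 132\right) = - 11 \left(81 + 75\right) \left(-169 - 132\right) = - 11 \cdot 156 \left(-301\right) = \left(-11\right) \left(-46956\right) = 516516$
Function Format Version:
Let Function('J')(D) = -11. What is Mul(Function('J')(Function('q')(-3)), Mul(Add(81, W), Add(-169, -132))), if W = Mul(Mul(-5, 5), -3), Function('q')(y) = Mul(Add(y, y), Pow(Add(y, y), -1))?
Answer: 516516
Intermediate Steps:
Function('q')(y) = 1 (Function('q')(y) = Mul(Mul(2, y), Pow(Mul(2, y), -1)) = Mul(Mul(2, y), Mul(Rational(1, 2), Pow(y, -1))) = 1)
W = 75 (W = Mul(-25, -3) = 75)
Mul(Function('J')(Function('q')(-3)), Mul(Add(81, W), Add(-169, -132))) = Mul(-11, Mul(Add(81, 75), Add(-169, -132))) = Mul(-11, Mul(156, -301)) = Mul(-11, -46956) = 516516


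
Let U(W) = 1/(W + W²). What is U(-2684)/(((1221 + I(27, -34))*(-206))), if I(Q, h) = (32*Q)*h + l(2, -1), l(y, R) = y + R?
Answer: 1/41764810076528 ≈ 2.3944e-14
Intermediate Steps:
l(y, R) = R + y
I(Q, h) = 1 + 32*Q*h (I(Q, h) = (32*Q)*h + (-1 + 2) = 32*Q*h + 1 = 1 + 32*Q*h)
U(-2684)/(((1221 + I(27, -34))*(-206))) = (1/((-2684)*(1 - 2684)))/(((1221 + (1 + 32*27*(-34)))*(-206))) = (-1/2684/(-2683))/(((1221 + (1 - 29376))*(-206))) = (-1/2684*(-1/2683))/(((1221 - 29375)*(-206))) = 1/(7201172*((-28154*(-206)))) = (1/7201172)/5799724 = (1/7201172)*(1/5799724) = 1/41764810076528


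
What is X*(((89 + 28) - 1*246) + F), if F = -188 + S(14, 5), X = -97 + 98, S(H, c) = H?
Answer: -303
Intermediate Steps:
X = 1
F = -174 (F = -188 + 14 = -174)
X*(((89 + 28) - 1*246) + F) = 1*(((89 + 28) - 1*246) - 174) = 1*((117 - 246) - 174) = 1*(-129 - 174) = 1*(-303) = -303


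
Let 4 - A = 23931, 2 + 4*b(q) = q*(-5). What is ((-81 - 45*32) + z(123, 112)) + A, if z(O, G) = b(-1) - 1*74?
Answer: -102085/4 ≈ -25521.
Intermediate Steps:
b(q) = -1/2 - 5*q/4 (b(q) = -1/2 + (q*(-5))/4 = -1/2 + (-5*q)/4 = -1/2 - 5*q/4)
z(O, G) = -293/4 (z(O, G) = (-1/2 - 5/4*(-1)) - 1*74 = (-1/2 + 5/4) - 74 = 3/4 - 74 = -293/4)
A = -23927 (A = 4 - 1*23931 = 4 - 23931 = -23927)
((-81 - 45*32) + z(123, 112)) + A = ((-81 - 45*32) - 293/4) - 23927 = ((-81 - 1440) - 293/4) - 23927 = (-1521 - 293/4) - 23927 = -6377/4 - 23927 = -102085/4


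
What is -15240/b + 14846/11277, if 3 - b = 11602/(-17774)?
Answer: -763425520954/183036987 ≈ -4170.9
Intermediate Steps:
b = 32462/8887 (b = 3 - 11602/(-17774) = 3 - 11602*(-1)/17774 = 3 - 1*(-5801/8887) = 3 + 5801/8887 = 32462/8887 ≈ 3.6528)
-15240/b + 14846/11277 = -15240/32462/8887 + 14846/11277 = -15240*8887/32462 + 14846*(1/11277) = -67718940/16231 + 14846/11277 = -763425520954/183036987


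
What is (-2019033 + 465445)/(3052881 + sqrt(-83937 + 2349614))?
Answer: -1185729821757/2330020033621 + 388397*sqrt(2265677)/2330020033621 ≈ -0.50864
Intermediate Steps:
(-2019033 + 465445)/(3052881 + sqrt(-83937 + 2349614)) = -1553588/(3052881 + sqrt(2265677))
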